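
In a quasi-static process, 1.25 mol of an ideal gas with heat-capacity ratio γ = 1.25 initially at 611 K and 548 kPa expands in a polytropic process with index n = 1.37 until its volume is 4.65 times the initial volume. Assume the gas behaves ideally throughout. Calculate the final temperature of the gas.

V₁ = nRT₁/P₁ = 1.25×8.314×611/548 = 11.6 L.
Polytropic n=1.37: T₂ = T₁(V₁/V₂)^(n−1) = 611×(0.215)^0.37 = 346 K; P₂ = P₁(V₁/V₂)^n = 66.7 kPa.

346 K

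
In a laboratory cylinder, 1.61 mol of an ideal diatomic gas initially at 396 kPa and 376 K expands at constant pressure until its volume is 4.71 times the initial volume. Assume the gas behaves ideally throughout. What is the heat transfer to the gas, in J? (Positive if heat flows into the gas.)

V₁ = nRT₁/P₁ = 1.61×8.314×376/396 = 12.7 L.
Isobaric: P stays 396 kPa; V/T = const ⇒ T₂ = 1770 K, V₂ = 59.9 L.
W = PΔV = 396×(59.9−12.7) kPa·L = 18700 J.
ΔU = nCvΔT = 1.61×20.8×(1770−376) = 46700 J.
Q = ΔU + W = nCpΔT = 65400 J.

65400 J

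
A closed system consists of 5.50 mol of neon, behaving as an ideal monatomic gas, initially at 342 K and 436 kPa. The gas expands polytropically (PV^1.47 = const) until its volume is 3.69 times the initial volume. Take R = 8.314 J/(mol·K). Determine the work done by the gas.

15300 J

V₁ = nRT₁/P₁ = 5.50×8.314×342/436 = 35.9 L.
Polytropic n=1.47: T₂ = T₁(V₁/V₂)^(n−1) = 342×(0.271)^0.47 = 185 K; P₂ = P₁(V₁/V₂)^n = 64.0 kPa.
W = (P₁V₁−P₂V₂)/(n−1) = (436×35.9−64.0×132)/0.47 = 15300 J.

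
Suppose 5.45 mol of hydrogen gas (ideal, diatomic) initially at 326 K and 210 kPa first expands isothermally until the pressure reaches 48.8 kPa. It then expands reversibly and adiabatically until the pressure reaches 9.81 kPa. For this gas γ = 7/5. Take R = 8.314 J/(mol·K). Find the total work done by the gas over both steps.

35100 J

V₁ = nRT₁/P₁ = 5.45×8.314×326/210 = 70.3 L.
Step 1 — Isothermal: T stays 326 K; PV = const ⇒ V₂ = 303 L, P₂ = 48.8 kPa.
ΔU = 0 (ideal gas, T constant).
W = nRT ln(V₂/V₁) = 5.45×8.314×326×ln(4.30) = 21600 J.
Q = ΔU + W = 21600 J.
State after step 1: P = 48.8 kPa, V = 303 L, T = 326 K.
Step 2 — Adiabatic: T₂/T₁ = (P₂/P₁)^((γ−1)/γ) ⇒ T₂ = 326×(0.201)^0.286 = 206 K; V₂ = 952 L.
ΔU = nCvΔT = 5.45×20.8×(206−326) = -13600 J.
Q = 0 for an adiabatic process, so W = −ΔU = 13600 J.
Net over both steps: W = 35100 J, Q = 21600 J, ΔU = -13600 J.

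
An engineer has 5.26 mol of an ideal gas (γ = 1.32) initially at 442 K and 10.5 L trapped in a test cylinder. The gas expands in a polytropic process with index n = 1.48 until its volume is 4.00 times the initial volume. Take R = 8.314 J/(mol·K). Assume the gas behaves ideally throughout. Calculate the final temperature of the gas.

P₁ = nRT₁/V₁ = 5.26×8.314×442/10.5 = 1840 kPa.
Polytropic n=1.48: T₂ = T₁(V₁/V₂)^(n−1) = 442×(0.250)^0.48 = 227 K; P₂ = P₁(V₁/V₂)^n = 237 kPa.

227 K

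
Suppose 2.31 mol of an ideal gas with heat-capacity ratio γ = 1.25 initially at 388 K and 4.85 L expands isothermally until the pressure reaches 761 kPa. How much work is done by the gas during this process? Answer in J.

P₁ = nRT₁/V₁ = 2.31×8.314×388/4.85 = 1540 kPa.
Isothermal: T stays 388 K; PV = const ⇒ V₂ = 9.79 L, P₂ = 761 kPa.
W = nRT ln(V₂/V₁) = 2.31×8.314×388×ln(2.02) = 5240 J.

5240 J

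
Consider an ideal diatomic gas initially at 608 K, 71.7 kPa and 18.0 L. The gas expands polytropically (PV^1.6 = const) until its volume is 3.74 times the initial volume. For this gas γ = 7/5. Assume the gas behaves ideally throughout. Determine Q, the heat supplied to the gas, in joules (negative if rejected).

-588 J

n = P₁V₁/(RT₁) = 71.7×18.0/(8.314×608) = 0.255 mol.
Polytropic n=1.6: T₂ = T₁(V₁/V₂)^(n−1) = 608×(0.267)^0.60 = 276 K; P₂ = P₁(V₁/V₂)^n = 8.69 kPa.
W = (P₁V₁−P₂V₂)/(n−1) = (71.7×18.0−8.69×67.3)/0.60 = 1180 J.
ΔU = nCvΔT = 0.255×20.8×(276−608) = -1760 J.
Q = ΔU + W = -588 J.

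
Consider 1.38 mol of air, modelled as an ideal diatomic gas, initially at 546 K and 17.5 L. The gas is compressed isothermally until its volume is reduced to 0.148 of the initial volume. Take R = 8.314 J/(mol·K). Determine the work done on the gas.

P₁ = nRT₁/V₁ = 1.38×8.314×546/17.5 = 358 kPa.
Isothermal: T stays 546 K; PV = const ⇒ V₂ = 2.59 L, P₂ = 2420 kPa.
W = nRT ln(V₂/V₁) = 1.38×8.314×546×ln(0.148) = -12000 J.
Work done on the gas = −W_by = 12000 J.

12000 J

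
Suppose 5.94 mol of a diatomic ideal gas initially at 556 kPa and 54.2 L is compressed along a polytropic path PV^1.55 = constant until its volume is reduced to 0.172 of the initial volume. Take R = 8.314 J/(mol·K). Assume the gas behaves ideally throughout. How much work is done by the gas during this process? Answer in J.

T₁ = P₁V₁/(nR) = 556×54.2/(5.94×8.314) = 610 K.
Polytropic n=1.55: T₂ = T₁(V₁/V₂)^(n−1) = 610×(5.81)^0.55 = 1610 K; P₂ = P₁(V₁/V₂)^n = 8510 kPa.
W = (P₁V₁−P₂V₂)/(n−1) = (556×54.2−8510×9.32)/0.55 = -89500 J.

-89500 J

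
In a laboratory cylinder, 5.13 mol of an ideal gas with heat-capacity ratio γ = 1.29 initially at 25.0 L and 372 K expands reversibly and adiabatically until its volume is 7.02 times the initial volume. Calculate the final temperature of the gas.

P₁ = nRT₁/V₁ = 5.13×8.314×372/25.0 = 635 kPa.
Adiabatic: TV^(γ−1) = const ⇒ T₂ = 372×(0.142)^0.290 = 211 K; PV^γ = const ⇒ P₂ = 51.4 kPa.

211 K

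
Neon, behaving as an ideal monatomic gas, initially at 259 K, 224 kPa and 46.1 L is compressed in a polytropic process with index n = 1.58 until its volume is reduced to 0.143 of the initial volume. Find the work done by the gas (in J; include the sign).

-37200 J

n = P₁V₁/(RT₁) = 224×46.1/(8.314×259) = 4.80 mol.
Polytropic n=1.58: T₂ = T₁(V₁/V₂)^(n−1) = 259×(6.99)^0.58 = 800 K; P₂ = P₁(V₁/V₂)^n = 4840 kPa.
W = (P₁V₁−P₂V₂)/(n−1) = (224×46.1−4840×6.59)/0.58 = -37200 J.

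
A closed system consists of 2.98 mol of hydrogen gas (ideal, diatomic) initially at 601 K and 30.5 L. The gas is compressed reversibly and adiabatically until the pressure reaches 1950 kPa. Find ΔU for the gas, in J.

18100 J

P₁ = nRT₁/V₁ = 2.98×8.314×601/30.5 = 488 kPa.
Adiabatic: T₂/T₁ = (P₂/P₁)^((γ−1)/γ) ⇒ T₂ = 601×(3.99)^0.286 = 893 K; V₂ = 11.3 L.
For an ideal gas ΔU = nCvΔT with Cv = (5/2)R = 20.8 J/(mol·K).
ΔU = 2.98×20.8×(893−601) = 18100 J.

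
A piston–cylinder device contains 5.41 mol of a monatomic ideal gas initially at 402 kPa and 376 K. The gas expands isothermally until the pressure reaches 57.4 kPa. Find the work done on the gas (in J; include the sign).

-32900 J

V₁ = nRT₁/P₁ = 5.41×8.314×376/402 = 42.1 L.
Isothermal: T stays 376 K; PV = const ⇒ V₂ = 295 L, P₂ = 57.4 kPa.
W = nRT ln(V₂/V₁) = 5.41×8.314×376×ln(7.00) = 32900 J.
Work done on the gas = −W_by = -32900 J.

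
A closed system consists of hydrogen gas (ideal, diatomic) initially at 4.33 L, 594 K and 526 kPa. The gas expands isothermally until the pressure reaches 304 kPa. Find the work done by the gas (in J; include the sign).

1250 J

n = P₁V₁/(RT₁) = 526×4.33/(8.314×594) = 0.461 mol.
Isothermal: T stays 594 K; PV = const ⇒ V₂ = 7.49 L, P₂ = 304 kPa.
W = nRT ln(V₂/V₁) = 0.461×8.314×594×ln(1.73) = 1250 J.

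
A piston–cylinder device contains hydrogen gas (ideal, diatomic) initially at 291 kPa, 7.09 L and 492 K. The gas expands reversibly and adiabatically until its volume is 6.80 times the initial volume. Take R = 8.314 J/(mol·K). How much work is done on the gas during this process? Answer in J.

-2760 J

n = P₁V₁/(RT₁) = 291×7.09/(8.314×492) = 0.504 mol.
Adiabatic: TV^(γ−1) = const ⇒ T₂ = 492×(0.147)^0.400 = 229 K; PV^γ = const ⇒ P₂ = 19.9 kPa.
ΔU = nCvΔT = 0.504×20.8×(229−492) = -2760 J.
Q = 0 for an adiabatic process, so W = −ΔU = 2760 J.
Work done on the gas = −W_by = -2760 J.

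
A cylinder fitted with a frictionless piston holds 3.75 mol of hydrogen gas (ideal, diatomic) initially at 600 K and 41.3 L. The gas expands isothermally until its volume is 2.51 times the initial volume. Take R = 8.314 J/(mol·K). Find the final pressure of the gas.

180 kPa

P₁ = nRT₁/V₁ = 3.75×8.314×600/41.3 = 453 kPa.
Isothermal: T stays 600 K; PV = const ⇒ V₂ = 104 L, P₂ = 180 kPa.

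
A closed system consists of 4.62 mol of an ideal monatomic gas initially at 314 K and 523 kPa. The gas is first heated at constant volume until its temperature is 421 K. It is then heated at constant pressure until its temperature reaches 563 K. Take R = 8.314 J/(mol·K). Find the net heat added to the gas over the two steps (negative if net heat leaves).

19800 J

V₁ = nRT₁/P₁ = 4.62×8.314×314/523 = 23.1 L.
Step 1 — Isochoric: V stays 23.1 L; P/T = const ⇒ T₂ = 421 K, P₂ = 701 kPa.
W = 0 (no volume change).
ΔU = nCvΔT = 4.62×12.5×(421−314) = 6160 J.
Q = ΔU = 6160 J.
State after step 1: P = 701 kPa, V = 23.1 L, T = 421 K.
Step 2 — Isobaric: P stays 701 kPa; V/T = const ⇒ T₂ = 563 K, V₂ = 30.8 L.
W = PΔV = 701×(30.8−23.1) kPa·L = 5450 J.
ΔU = nCvΔT = 4.62×12.5×(563−421) = 8180 J.
Q = ΔU + W = nCpΔT = 13600 J.
Net over both steps: W = 5450 J, Q = 19800 J, ΔU = 14300 J.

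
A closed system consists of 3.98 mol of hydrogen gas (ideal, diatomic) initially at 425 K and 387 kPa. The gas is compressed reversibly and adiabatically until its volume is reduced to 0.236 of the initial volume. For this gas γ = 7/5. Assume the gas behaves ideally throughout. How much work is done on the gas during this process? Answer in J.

V₁ = nRT₁/P₁ = 3.98×8.314×425/387 = 36.3 L.
Adiabatic: TV^(γ−1) = const ⇒ T₂ = 425×(4.24)^0.400 = 757 K; PV^γ = const ⇒ P₂ = 2920 kPa.
ΔU = nCvΔT = 3.98×20.8×(757−425) = 27500 J.
Q = 0 for an adiabatic process, so W = −ΔU = -27500 J.
Work done on the gas = −W_by = 27500 J.

27500 J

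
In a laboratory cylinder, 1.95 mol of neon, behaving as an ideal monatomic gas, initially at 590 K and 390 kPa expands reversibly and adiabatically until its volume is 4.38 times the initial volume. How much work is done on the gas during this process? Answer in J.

-8990 J

V₁ = nRT₁/P₁ = 1.95×8.314×590/390 = 24.5 L.
Adiabatic: TV^(γ−1) = const ⇒ T₂ = 590×(0.228)^0.667 = 220 K; PV^γ = const ⇒ P₂ = 33.3 kPa.
ΔU = nCvΔT = 1.95×12.5×(220−590) = -8990 J.
Q = 0 for an adiabatic process, so W = −ΔU = 8990 J.
Work done on the gas = −W_by = -8990 J.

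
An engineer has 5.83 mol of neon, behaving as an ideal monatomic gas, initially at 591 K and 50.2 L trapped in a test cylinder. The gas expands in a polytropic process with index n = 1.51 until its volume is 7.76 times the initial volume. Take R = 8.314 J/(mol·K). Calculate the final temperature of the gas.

P₁ = nRT₁/V₁ = 5.83×8.314×591/50.2 = 571 kPa.
Polytropic n=1.51: T₂ = T₁(V₁/V₂)^(n−1) = 591×(0.129)^0.51 = 208 K; P₂ = P₁(V₁/V₂)^n = 25.9 kPa.

208 K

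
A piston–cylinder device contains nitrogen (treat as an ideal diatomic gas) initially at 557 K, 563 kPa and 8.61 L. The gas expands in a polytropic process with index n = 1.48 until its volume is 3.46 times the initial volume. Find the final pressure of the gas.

89.7 kPa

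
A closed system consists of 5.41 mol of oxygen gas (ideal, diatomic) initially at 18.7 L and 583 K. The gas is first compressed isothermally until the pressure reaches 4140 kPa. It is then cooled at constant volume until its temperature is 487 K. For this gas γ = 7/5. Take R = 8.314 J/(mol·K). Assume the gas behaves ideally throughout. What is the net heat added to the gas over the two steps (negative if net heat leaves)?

-39200 J

P₁ = nRT₁/V₁ = 5.41×8.314×583/18.7 = 1400 kPa.
Step 1 — Isothermal: T stays 583 K; PV = const ⇒ V₂ = 6.33 L, P₂ = 4140 kPa.
ΔU = 0 (ideal gas, T constant).
W = nRT ln(V₂/V₁) = 5.41×8.314×583×ln(0.339) = -28400 J.
Q = ΔU + W = -28400 J.
State after step 1: P = 4140 kPa, V = 6.33 L, T = 583 K.
Step 2 — Isochoric: V stays 6.33 L; P/T = const ⇒ T₂ = 487 K, P₂ = 3460 kPa.
W = 0 (no volume change).
ΔU = nCvΔT = 5.41×20.8×(487−583) = -10800 J.
Q = ΔU = -10800 J.
Net over both steps: W = -28400 J, Q = -39200 J, ΔU = -10800 J.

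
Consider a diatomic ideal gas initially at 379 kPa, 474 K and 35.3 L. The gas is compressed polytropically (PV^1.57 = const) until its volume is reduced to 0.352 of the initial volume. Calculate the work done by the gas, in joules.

n = P₁V₁/(RT₁) = 379×35.3/(8.314×474) = 3.39 mol.
Polytropic n=1.57: T₂ = T₁(V₁/V₂)^(n−1) = 474×(2.84)^0.57 = 860 K; P₂ = P₁(V₁/V₂)^n = 1950 kPa.
W = (P₁V₁−P₂V₂)/(n−1) = (379×35.3−1950×12.4)/0.57 = -19100 J.

-19100 J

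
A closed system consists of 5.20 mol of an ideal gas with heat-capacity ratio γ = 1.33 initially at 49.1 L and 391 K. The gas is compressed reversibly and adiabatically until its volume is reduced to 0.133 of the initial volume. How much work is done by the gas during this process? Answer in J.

P₁ = nRT₁/V₁ = 5.20×8.314×391/49.1 = 344 kPa.
Adiabatic: TV^(γ−1) = const ⇒ T₂ = 391×(7.52)^0.330 = 761 K; PV^γ = const ⇒ P₂ = 5040 kPa.
ΔU = nCvΔT = 5.20×25.2×(761−391) = 48500 J.
Q = 0 for an adiabatic process, so W = −ΔU = -48500 J.

-48500 J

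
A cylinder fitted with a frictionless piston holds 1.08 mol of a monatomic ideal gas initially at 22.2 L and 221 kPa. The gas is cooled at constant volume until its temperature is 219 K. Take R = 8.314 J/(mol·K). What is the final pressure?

88.6 kPa

T₁ = P₁V₁/(nR) = 221×22.2/(1.08×8.314) = 546 K.
Isochoric: V stays 22.2 L; P/T = const ⇒ T₂ = 219 K, P₂ = 88.6 kPa.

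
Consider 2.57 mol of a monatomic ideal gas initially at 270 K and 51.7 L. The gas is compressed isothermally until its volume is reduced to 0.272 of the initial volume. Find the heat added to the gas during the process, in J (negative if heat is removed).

-7510 J

P₁ = nRT₁/V₁ = 2.57×8.314×270/51.7 = 112 kPa.
Isothermal: T stays 270 K; PV = const ⇒ V₂ = 14.1 L, P₂ = 410 kPa.
ΔU = 0 (ideal gas, T constant).
W = nRT ln(V₂/V₁) = 2.57×8.314×270×ln(0.272) = -7510 J.
Q = ΔU + W = -7510 J.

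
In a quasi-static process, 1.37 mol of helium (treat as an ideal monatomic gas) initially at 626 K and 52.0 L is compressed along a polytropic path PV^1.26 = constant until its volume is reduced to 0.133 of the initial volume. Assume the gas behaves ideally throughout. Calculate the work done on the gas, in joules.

18900 J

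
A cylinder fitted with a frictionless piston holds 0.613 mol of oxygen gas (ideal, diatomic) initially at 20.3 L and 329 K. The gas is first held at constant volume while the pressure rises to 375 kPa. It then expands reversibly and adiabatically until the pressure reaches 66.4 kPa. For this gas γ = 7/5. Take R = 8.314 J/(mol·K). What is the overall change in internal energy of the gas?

P₁ = nRT₁/V₁ = 0.613×8.314×329/20.3 = 82.6 kPa.
Step 1 — Isochoric: V stays 20.3 L; P/T = const ⇒ T₂ = 1490 K, P₂ = 375 kPa.
W = 0 (no volume change).
ΔU = nCvΔT = 0.613×20.8×(1490−329) = 14800 J.
Q = ΔU = 14800 J.
State after step 1: P = 375 kPa, V = 20.3 L, T = 1490 K.
Step 2 — Adiabatic: T₂/T₁ = (P₂/P₁)^((γ−1)/γ) ⇒ T₂ = 1490×(0.177)^0.286 = 911 K; V₂ = 69.9 L.
ΔU = nCvΔT = 0.613×20.8×(911−1490) = -7430 J.
Q = 0 for an adiabatic process, so W = −ΔU = 7430 J.
Net over both steps: W = 7430 J, Q = 14800 J, ΔU = 7410 J.

7410 J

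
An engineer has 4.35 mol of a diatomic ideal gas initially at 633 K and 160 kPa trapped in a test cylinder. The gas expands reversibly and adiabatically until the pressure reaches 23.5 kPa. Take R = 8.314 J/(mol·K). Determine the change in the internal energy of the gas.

V₁ = nRT₁/P₁ = 4.35×8.314×633/160 = 143 L.
Adiabatic: T₂/T₁ = (P₂/P₁)^((γ−1)/γ) ⇒ T₂ = 633×(0.147)^0.286 = 366 K; V₂ = 563 L.
For an ideal gas ΔU = nCvΔT with Cv = (5/2)R = 20.8 J/(mol·K).
ΔU = 4.35×20.8×(366−633) = -24100 J.

-24100 J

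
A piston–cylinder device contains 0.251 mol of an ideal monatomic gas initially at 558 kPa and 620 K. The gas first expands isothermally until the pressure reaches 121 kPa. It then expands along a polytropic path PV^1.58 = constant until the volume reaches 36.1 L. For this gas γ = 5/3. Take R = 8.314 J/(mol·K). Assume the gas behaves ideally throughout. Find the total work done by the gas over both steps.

3110 J

V₁ = nRT₁/P₁ = 0.251×8.314×620/558 = 2.32 L.
Step 1 — Isothermal: T stays 620 K; PV = const ⇒ V₂ = 10.7 L, P₂ = 121 kPa.
ΔU = 0 (ideal gas, T constant).
W = nRT ln(V₂/V₁) = 0.251×8.314×620×ln(4.61) = 1980 J.
Q = ΔU + W = 1980 J.
State after step 1: P = 121 kPa, V = 10.7 L, T = 620 K.
Step 2 — Polytropic n=1.58: T₂ = T₁(V₁/V₂)^(n−1) = 620×(0.296)^0.58 = 306 K; P₂ = P₁(V₁/V₂)^n = 17.7 kPa.
W = (P₁V₁−P₂V₂)/(n−1) = (121×10.7−17.7×36.1)/0.58 = 1130 J.
ΔU = nCvΔT = 0.251×12.5×(306−620) = -982 J.
Q = ΔU + W = 147 J.
Net over both steps: W = 3110 J, Q = 2120 J, ΔU = -982 J.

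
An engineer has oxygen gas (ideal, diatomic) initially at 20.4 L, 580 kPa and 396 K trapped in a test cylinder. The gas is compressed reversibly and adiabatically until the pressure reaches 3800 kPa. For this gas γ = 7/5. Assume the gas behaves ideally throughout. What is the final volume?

Adiabatic: T₂/T₁ = (P₂/P₁)^((γ−1)/γ) ⇒ T₂ = 396×(6.55)^0.286 = 678 K; V₂ = 5.33 L.

5.33 L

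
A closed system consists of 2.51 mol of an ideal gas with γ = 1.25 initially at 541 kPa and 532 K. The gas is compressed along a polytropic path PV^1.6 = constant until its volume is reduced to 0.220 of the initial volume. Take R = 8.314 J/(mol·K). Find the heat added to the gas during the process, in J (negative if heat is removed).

V₁ = nRT₁/P₁ = 2.51×8.314×532/541 = 20.5 L.
Polytropic n=1.6: T₂ = T₁(V₁/V₂)^(n−1) = 532×(4.55)^0.60 = 1320 K; P₂ = P₁(V₁/V₂)^n = 6100 kPa.
W = (P₁V₁−P₂V₂)/(n−1) = (541×20.5−6100×4.51)/0.60 = -27400 J.
ΔU = nCvΔT = 2.51×33.3×(1320−532) = 65700 J.
Q = ΔU + W = 38400 J.

38400 J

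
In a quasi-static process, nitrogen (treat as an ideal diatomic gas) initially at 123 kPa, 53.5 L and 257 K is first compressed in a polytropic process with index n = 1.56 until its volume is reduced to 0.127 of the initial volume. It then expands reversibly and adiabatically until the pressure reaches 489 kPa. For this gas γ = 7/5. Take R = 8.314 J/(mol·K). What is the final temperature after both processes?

n = P₁V₁/(RT₁) = 123×53.5/(8.314×257) = 3.08 mol.
Step 1 — Polytropic n=1.56: T₂ = T₁(V₁/V₂)^(n−1) = 257×(7.87)^0.56 = 816 K; P₂ = P₁(V₁/V₂)^n = 3080 kPa.
W = (P₁V₁−P₂V₂)/(n−1) = (123×53.5−3080×6.79)/0.56 = -25600 J.
ΔU = nCvΔT = 3.08×20.8×(816−257) = 35800 J.
Q = ΔU + W = 10200 J.
State after step 1: P = 3080 kPa, V = 6.79 L, T = 816 K.
Step 2 — Adiabatic: T₂/T₁ = (P₂/P₁)^((γ−1)/γ) ⇒ T₂ = 816×(0.159)^0.286 = 483 K; V₂ = 25.3 L.
ΔU = nCvΔT = 3.08×20.8×(483−816) = -21400 J.
Q = 0 for an adiabatic process, so W = −ΔU = 21400 J.
Net over both steps: W = -4220 J, Q = 10200 J, ΔU = 14400 J.

483 K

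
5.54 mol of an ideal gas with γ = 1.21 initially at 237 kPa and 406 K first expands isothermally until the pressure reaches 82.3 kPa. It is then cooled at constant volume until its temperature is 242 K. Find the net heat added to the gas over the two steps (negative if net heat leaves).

V₁ = nRT₁/P₁ = 5.54×8.314×406/237 = 78.9 L.
Step 1 — Isothermal: T stays 406 K; PV = const ⇒ V₂ = 227 L, P₂ = 82.3 kPa.
ΔU = 0 (ideal gas, T constant).
W = nRT ln(V₂/V₁) = 5.54×8.314×406×ln(2.88) = 19800 J.
Q = ΔU + W = 19800 J.
State after step 1: P = 82.3 kPa, V = 227 L, T = 406 K.
Step 2 — Isochoric: V stays 227 L; P/T = const ⇒ T₂ = 242 K, P₂ = 49.1 kPa.
W = 0 (no volume change).
ΔU = nCvΔT = 5.54×39.6×(242−406) = -36000 J.
Q = ΔU = -36000 J.
Net over both steps: W = 19800 J, Q = -16200 J, ΔU = -36000 J.

-16200 J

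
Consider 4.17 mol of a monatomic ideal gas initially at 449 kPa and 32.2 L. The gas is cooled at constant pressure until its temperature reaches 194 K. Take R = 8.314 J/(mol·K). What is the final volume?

T₁ = P₁V₁/(nR) = 449×32.2/(4.17×8.314) = 417 K.
Isobaric: P stays 449 kPa; V/T = const ⇒ T₂ = 194 K, V₂ = 15.0 L.

15.0 L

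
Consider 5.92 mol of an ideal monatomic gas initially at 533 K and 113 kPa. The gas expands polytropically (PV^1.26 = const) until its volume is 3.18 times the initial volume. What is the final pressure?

26.3 kPa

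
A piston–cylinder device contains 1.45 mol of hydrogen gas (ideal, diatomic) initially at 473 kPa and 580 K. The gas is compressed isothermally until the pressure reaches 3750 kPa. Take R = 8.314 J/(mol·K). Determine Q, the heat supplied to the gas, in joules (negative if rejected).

V₁ = nRT₁/P₁ = 1.45×8.314×580/473 = 14.8 L.
Isothermal: T stays 580 K; PV = const ⇒ V₂ = 1.86 L, P₂ = 3750 kPa.
ΔU = 0 (ideal gas, T constant).
W = nRT ln(V₂/V₁) = 1.45×8.314×580×ln(0.126) = -14500 J.
Q = ΔU + W = -14500 J.

-14500 J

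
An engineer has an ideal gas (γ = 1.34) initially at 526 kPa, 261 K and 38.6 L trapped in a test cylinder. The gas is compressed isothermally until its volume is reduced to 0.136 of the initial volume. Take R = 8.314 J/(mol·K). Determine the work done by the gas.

n = P₁V₁/(RT₁) = 526×38.6/(8.314×261) = 9.36 mol.
Isothermal: T stays 261 K; PV = const ⇒ V₂ = 5.25 L, P₂ = 3870 kPa.
W = nRT ln(V₂/V₁) = 9.36×8.314×261×ln(0.136) = -40500 J.

-40500 J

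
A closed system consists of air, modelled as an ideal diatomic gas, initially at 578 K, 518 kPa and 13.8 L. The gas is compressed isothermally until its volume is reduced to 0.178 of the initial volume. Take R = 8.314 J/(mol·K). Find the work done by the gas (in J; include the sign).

-12300 J

n = P₁V₁/(RT₁) = 518×13.8/(8.314×578) = 1.49 mol.
Isothermal: T stays 578 K; PV = const ⇒ V₂ = 2.46 L, P₂ = 2910 kPa.
W = nRT ln(V₂/V₁) = 1.49×8.314×578×ln(0.178) = -12300 J.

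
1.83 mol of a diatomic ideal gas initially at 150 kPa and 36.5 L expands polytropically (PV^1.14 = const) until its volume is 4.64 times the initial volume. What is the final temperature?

290 K

T₁ = P₁V₁/(nR) = 150×36.5/(1.83×8.314) = 360 K.
Polytropic n=1.14: T₂ = T₁(V₁/V₂)^(n−1) = 360×(0.216)^0.14 = 290 K; P₂ = P₁(V₁/V₂)^n = 26.1 kPa.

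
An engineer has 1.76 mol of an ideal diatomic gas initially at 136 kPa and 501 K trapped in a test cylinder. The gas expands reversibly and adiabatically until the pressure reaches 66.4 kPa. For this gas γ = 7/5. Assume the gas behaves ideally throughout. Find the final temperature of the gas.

408 K

V₁ = nRT₁/P₁ = 1.76×8.314×501/136 = 53.9 L.
Adiabatic: T₂/T₁ = (P₂/P₁)^((γ−1)/γ) ⇒ T₂ = 501×(0.488)^0.286 = 408 K; V₂ = 90.0 L.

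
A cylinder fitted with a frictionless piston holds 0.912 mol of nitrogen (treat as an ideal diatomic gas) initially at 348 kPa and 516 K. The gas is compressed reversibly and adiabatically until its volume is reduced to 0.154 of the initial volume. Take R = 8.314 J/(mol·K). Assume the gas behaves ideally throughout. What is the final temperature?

1090 K

V₁ = nRT₁/P₁ = 0.912×8.314×516/348 = 11.2 L.
Adiabatic: TV^(γ−1) = const ⇒ T₂ = 516×(6.49)^0.400 = 1090 K; PV^γ = const ⇒ P₂ = 4780 kPa.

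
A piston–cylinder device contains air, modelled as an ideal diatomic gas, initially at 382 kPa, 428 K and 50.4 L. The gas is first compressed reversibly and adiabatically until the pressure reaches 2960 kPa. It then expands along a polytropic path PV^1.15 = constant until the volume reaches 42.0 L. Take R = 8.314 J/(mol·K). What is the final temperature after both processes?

634 K

n = P₁V₁/(RT₁) = 382×50.4/(8.314×428) = 5.41 mol.
Step 1 — Adiabatic: T₂/T₁ = (P₂/P₁)^((γ−1)/γ) ⇒ T₂ = 428×(7.75)^0.286 = 768 K; V₂ = 11.7 L.
ΔU = nCvΔT = 5.41×20.8×(768−428) = 38300 J.
Q = 0 for an adiabatic process, so W = −ΔU = -38300 J.
State after step 1: P = 2960 kPa, V = 11.7 L, T = 768 K.
Step 2 — Polytropic n=1.15: T₂ = T₁(V₁/V₂)^(n−1) = 768×(0.278)^0.15 = 634 K; P₂ = P₁(V₁/V₂)^n = 679 kPa.
W = (P₁V₁−P₂V₂)/(n−1) = (2960×11.7−679×42.0)/0.15 = 40300 J.
ΔU = nCvΔT = 5.41×20.8×(634−768) = -15100 J.
Q = ΔU + W = 25200 J.
Net over both steps: W = 1990 J, Q = 25200 J, ΔU = 23200 J.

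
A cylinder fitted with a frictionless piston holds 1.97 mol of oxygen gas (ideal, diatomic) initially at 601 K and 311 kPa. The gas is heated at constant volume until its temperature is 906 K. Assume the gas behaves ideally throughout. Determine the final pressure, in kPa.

469 kPa

V₁ = nRT₁/P₁ = 1.97×8.314×601/311 = 31.7 L.
Isochoric: V stays 31.7 L; P/T = const ⇒ T₂ = 906 K, P₂ = 469 kPa.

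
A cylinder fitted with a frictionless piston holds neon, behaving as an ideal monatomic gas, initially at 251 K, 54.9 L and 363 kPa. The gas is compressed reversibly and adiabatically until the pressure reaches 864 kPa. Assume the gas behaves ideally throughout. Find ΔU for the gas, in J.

12400 J

n = P₁V₁/(RT₁) = 363×54.9/(8.314×251) = 9.55 mol.
Adiabatic: T₂/T₁ = (P₂/P₁)^((γ−1)/γ) ⇒ T₂ = 251×(2.38)^0.400 = 355 K; V₂ = 32.6 L.
For an ideal gas ΔU = nCvΔT with Cv = (3/2)R = 12.5 J/(mol·K).
ΔU = 9.55×12.5×(355−251) = 12400 J.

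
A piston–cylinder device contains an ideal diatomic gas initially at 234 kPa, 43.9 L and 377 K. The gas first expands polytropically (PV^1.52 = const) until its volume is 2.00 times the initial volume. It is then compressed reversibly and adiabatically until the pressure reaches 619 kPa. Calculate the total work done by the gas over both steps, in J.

n = P₁V₁/(RT₁) = 234×43.9/(8.314×377) = 3.28 mol.
Step 1 — Polytropic n=1.52: T₂ = T₁(V₁/V₂)^(n−1) = 377×(0.500)^0.52 = 263 K; P₂ = P₁(V₁/V₂)^n = 81.6 kPa.
W = (P₁V₁−P₂V₂)/(n−1) = (234×43.9−81.6×87.8)/0.52 = 5980 J.
ΔU = nCvΔT = 3.28×20.8×(263−377) = -7770 J.
Q = ΔU + W = -1790 J.
State after step 1: P = 81.6 kPa, V = 87.8 L, T = 263 K.
Step 2 — Adiabatic: T₂/T₁ = (P₂/P₁)^((γ−1)/γ) ⇒ T₂ = 263×(7.59)^0.286 = 469 K; V₂ = 20.6 L.
ΔU = nCvΔT = 3.28×20.8×(469−263) = 14000 J.
Q = 0 for an adiabatic process, so W = −ΔU = -14000 J.
Net over both steps: W = -8070 J, Q = -1790 J, ΔU = 6270 J.

-8070 J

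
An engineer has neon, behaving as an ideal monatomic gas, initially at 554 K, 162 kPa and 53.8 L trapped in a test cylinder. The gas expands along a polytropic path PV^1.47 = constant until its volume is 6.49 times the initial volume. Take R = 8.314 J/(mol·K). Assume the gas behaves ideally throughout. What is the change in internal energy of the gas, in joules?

-7650 J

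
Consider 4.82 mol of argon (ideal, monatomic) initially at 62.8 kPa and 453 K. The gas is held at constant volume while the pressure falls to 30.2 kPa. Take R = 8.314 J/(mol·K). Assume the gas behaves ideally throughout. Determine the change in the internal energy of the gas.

-14100 J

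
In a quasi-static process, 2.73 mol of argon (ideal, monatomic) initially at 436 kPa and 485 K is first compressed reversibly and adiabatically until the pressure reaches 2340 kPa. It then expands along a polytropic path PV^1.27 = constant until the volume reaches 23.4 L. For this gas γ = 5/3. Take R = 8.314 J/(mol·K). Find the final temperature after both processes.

V₁ = nRT₁/P₁ = 2.73×8.314×485/436 = 25.2 L.
Step 1 — Adiabatic: T₂/T₁ = (P₂/P₁)^((γ−1)/γ) ⇒ T₂ = 485×(5.37)^0.400 = 950 K; V₂ = 9.21 L.
ΔU = nCvΔT = 2.73×12.5×(950−485) = 15800 J.
Q = 0 for an adiabatic process, so W = −ΔU = -15800 J.
State after step 1: P = 2340 kPa, V = 9.21 L, T = 950 K.
Step 2 — Polytropic n=1.27: T₂ = T₁(V₁/V₂)^(n−1) = 950×(0.394)^0.27 = 738 K; P₂ = P₁(V₁/V₂)^n = 716 kPa.
W = (P₁V₁−P₂V₂)/(n−1) = (2340×9.21−716×23.4)/0.27 = 17800 J.
ΔU = nCvΔT = 2.73×12.5×(738−950) = -7200 J.
Q = ΔU + W = 10600 J.
Net over both steps: W = 1940 J, Q = 10600 J, ΔU = 8630 J.

738 K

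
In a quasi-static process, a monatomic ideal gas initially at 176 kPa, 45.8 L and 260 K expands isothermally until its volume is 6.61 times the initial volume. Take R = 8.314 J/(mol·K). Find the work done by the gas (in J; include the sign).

15200 J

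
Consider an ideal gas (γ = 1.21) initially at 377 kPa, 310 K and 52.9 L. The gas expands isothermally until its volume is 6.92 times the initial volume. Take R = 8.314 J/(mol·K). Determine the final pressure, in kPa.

Isothermal: T stays 310 K; PV = const ⇒ V₂ = 366 L, P₂ = 54.5 kPa.

54.5 kPa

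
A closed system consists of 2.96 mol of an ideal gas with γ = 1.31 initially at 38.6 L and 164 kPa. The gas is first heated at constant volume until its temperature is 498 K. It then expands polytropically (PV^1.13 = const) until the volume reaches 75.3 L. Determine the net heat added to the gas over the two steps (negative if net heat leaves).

T₁ = P₁V₁/(nR) = 164×38.6/(2.96×8.314) = 257 K.
Step 1 — Isochoric: V stays 38.6 L; P/T = const ⇒ T₂ = 498 K, P₂ = 318 kPa.
W = 0 (no volume change).
ΔU = nCvΔT = 2.96×26.8×(498−257) = 19100 J.
Q = ΔU = 19100 J.
State after step 1: P = 318 kPa, V = 38.6 L, T = 498 K.
Step 2 — Polytropic n=1.13: T₂ = T₁(V₁/V₂)^(n−1) = 498×(0.513)^0.13 = 457 K; P₂ = P₁(V₁/V₂)^n = 149 kPa.
W = (P₁V₁−P₂V₂)/(n−1) = (318×38.6−149×75.3)/0.13 = 7840 J.
ΔU = nCvΔT = 2.96×26.8×(457−498) = -3290 J.
Q = ΔU + W = 4550 J.
Net over both steps: W = 7840 J, Q = 23700 J, ΔU = 15800 J.

23700 J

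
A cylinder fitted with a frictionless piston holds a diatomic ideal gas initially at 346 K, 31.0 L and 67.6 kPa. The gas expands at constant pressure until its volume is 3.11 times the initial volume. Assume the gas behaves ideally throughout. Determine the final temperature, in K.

Isobaric: P stays 67.6 kPa; V/T = const ⇒ T₂ = 1080 K, V₂ = 96.4 L.

1080 K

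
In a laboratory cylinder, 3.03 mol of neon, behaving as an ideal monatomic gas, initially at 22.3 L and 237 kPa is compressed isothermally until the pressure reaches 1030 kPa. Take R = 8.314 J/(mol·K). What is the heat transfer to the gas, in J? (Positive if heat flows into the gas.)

T₁ = P₁V₁/(nR) = 237×22.3/(3.03×8.314) = 210 K.
Isothermal: T stays 210 K; PV = const ⇒ V₂ = 5.13 L, P₂ = 1030 kPa.
ΔU = 0 (ideal gas, T constant).
W = nRT ln(V₂/V₁) = 3.03×8.314×210×ln(0.230) = -7770 J.
Q = ΔU + W = -7770 J.

-7770 J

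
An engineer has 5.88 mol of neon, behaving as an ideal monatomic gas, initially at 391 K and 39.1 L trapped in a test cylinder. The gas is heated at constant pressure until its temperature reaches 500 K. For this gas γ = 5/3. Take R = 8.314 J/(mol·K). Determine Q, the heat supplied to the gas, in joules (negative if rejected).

P₁ = nRT₁/V₁ = 5.88×8.314×391/39.1 = 489 kPa.
Isobaric: P stays 489 kPa; V/T = const ⇒ T₂ = 500 K, V₂ = 50.0 L.
W = PΔV = 489×(50.0−39.1) kPa·L = 5330 J.
ΔU = nCvΔT = 5.88×12.5×(500−391) = 7990 J.
Q = ΔU + W = nCpΔT = 13300 J.

13300 J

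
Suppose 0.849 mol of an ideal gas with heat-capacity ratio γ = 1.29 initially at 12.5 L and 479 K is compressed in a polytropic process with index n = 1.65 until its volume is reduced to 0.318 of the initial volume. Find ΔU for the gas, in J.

12900 J

P₁ = nRT₁/V₁ = 0.849×8.314×479/12.5 = 270 kPa.
Polytropic n=1.65: T₂ = T₁(V₁/V₂)^(n−1) = 479×(3.14)^0.65 = 1010 K; P₂ = P₁(V₁/V₂)^n = 1790 kPa.
For an ideal gas ΔU = nCvΔT with Cv = R/(γ−1) = 28.7 J/(mol·K).
ΔU = 0.849×28.7×(1010−479) = 12900 J.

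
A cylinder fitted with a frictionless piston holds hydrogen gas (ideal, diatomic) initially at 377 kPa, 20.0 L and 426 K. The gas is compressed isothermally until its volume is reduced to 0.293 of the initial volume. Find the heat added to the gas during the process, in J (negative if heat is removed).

n = P₁V₁/(RT₁) = 377×20.0/(8.314×426) = 2.13 mol.
Isothermal: T stays 426 K; PV = const ⇒ V₂ = 5.86 L, P₂ = 1290 kPa.
ΔU = 0 (ideal gas, T constant).
W = nRT ln(V₂/V₁) = 2.13×8.314×426×ln(0.293) = -9260 J.
Q = ΔU + W = -9260 J.

-9260 J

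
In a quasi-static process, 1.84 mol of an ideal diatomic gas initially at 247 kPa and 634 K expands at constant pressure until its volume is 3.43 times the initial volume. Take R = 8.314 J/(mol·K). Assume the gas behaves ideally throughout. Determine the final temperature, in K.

2170 K

V₁ = nRT₁/P₁ = 1.84×8.314×634/247 = 39.3 L.
Isobaric: P stays 247 kPa; V/T = const ⇒ T₂ = 2170 K, V₂ = 135 L.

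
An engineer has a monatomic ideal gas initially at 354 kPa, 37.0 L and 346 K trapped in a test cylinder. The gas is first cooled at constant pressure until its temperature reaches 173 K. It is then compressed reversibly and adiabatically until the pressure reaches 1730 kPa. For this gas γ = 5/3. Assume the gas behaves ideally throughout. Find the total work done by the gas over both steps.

-15300 J

n = P₁V₁/(RT₁) = 354×37.0/(8.314×346) = 4.55 mol.
Step 1 — Isobaric: P stays 354 kPa; V/T = const ⇒ T₂ = 173 K, V₂ = 18.5 L.
W = PΔV = 354×(18.5−37.0) kPa·L = -6550 J.
ΔU = nCvΔT = 4.55×12.5×(173−346) = -9820 J.
Q = ΔU + W = nCpΔT = -16400 J.
State after step 1: P = 354 kPa, V = 18.5 L, T = 173 K.
Step 2 — Adiabatic: T₂/T₁ = (P₂/P₁)^((γ−1)/γ) ⇒ T₂ = 173×(4.89)^0.400 = 326 K; V₂ = 7.14 L.
ΔU = nCvΔT = 4.55×12.5×(326−173) = 8710 J.
Q = 0 for an adiabatic process, so W = −ΔU = -8710 J.
Net over both steps: W = -15300 J, Q = -16400 J, ΔU = -1120 J.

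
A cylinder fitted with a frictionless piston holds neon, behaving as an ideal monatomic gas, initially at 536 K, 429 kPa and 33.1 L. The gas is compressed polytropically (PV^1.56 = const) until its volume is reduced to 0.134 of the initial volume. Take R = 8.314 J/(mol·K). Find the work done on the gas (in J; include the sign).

52800 J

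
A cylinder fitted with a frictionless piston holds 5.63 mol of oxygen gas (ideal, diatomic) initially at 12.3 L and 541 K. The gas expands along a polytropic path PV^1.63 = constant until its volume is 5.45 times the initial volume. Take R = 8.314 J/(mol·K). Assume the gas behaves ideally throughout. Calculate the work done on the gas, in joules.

-26400 J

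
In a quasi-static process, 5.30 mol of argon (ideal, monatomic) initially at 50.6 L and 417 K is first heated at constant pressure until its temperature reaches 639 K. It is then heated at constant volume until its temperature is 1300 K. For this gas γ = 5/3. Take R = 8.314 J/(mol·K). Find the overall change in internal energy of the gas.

58400 J

P₁ = nRT₁/V₁ = 5.30×8.314×417/50.6 = 363 kPa.
Step 1 — Isobaric: P stays 363 kPa; V/T = const ⇒ T₂ = 639 K, V₂ = 77.5 L.
W = PΔV = 363×(77.5−50.6) kPa·L = 9780 J.
ΔU = nCvΔT = 5.30×12.5×(639−417) = 14700 J.
Q = ΔU + W = nCpΔT = 24500 J.
State after step 1: P = 363 kPa, V = 77.5 L, T = 639 K.
Step 2 — Isochoric: V stays 77.5 L; P/T = const ⇒ T₂ = 1300 K, P₂ = 739 kPa.
W = 0 (no volume change).
ΔU = nCvΔT = 5.30×12.5×(1300−639) = 43700 J.
Q = ΔU = 43700 J.
Net over both steps: W = 9780 J, Q = 68100 J, ΔU = 58400 J.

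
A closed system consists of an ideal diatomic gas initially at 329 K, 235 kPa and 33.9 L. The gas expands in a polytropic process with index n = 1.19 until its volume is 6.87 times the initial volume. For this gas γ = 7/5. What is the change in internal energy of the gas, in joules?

n = P₁V₁/(RT₁) = 235×33.9/(8.314×329) = 2.91 mol.
Polytropic n=1.19: T₂ = T₁(V₁/V₂)^(n−1) = 329×(0.146)^0.19 = 228 K; P₂ = P₁(V₁/V₂)^n = 23.7 kPa.
For an ideal gas ΔU = nCvΔT with Cv = (5/2)R = 20.8 J/(mol·K).
ΔU = 2.91×20.8×(228−329) = -6110 J.

-6110 J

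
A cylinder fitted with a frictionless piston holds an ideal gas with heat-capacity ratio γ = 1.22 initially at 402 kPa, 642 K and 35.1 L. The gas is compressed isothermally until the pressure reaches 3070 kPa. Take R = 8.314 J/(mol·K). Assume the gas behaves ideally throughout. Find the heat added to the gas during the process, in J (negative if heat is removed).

-28700 J

n = P₁V₁/(RT₁) = 402×35.1/(8.314×642) = 2.64 mol.
Isothermal: T stays 642 K; PV = const ⇒ V₂ = 4.60 L, P₂ = 3070 kPa.
ΔU = 0 (ideal gas, T constant).
W = nRT ln(V₂/V₁) = 2.64×8.314×642×ln(0.131) = -28700 J.
Q = ΔU + W = -28700 J.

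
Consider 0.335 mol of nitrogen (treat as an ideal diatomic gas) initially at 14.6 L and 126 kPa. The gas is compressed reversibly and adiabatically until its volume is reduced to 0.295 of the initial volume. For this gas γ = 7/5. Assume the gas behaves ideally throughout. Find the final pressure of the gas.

T₁ = P₁V₁/(nR) = 126×14.6/(0.335×8.314) = 660 K.
Adiabatic: TV^(γ−1) = const ⇒ T₂ = 660×(3.39)^0.400 = 1080 K; PV^γ = const ⇒ P₂ = 696 kPa.

696 kPa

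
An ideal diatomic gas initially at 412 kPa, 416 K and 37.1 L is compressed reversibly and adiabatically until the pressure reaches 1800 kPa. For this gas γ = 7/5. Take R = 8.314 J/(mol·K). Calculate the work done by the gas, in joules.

n = P₁V₁/(RT₁) = 412×37.1/(8.314×416) = 4.42 mol.
Adiabatic: T₂/T₁ = (P₂/P₁)^((γ−1)/γ) ⇒ T₂ = 416×(4.37)^0.286 = 634 K; V₂ = 12.9 L.
ΔU = nCvΔT = 4.42×20.8×(634−416) = 20000 J.
Q = 0 for an adiabatic process, so W = −ΔU = -20000 J.

-20000 J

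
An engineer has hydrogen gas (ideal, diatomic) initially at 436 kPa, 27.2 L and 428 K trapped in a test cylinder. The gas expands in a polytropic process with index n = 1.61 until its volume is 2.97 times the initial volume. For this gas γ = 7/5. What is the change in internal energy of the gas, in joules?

-14400 J

n = P₁V₁/(RT₁) = 436×27.2/(8.314×428) = 3.33 mol.
Polytropic n=1.61: T₂ = T₁(V₁/V₂)^(n−1) = 428×(0.337)^0.61 = 220 K; P₂ = P₁(V₁/V₂)^n = 75.6 kPa.
For an ideal gas ΔU = nCvΔT with Cv = (5/2)R = 20.8 J/(mol·K).
ΔU = 3.33×20.8×(220−428) = -14400 J.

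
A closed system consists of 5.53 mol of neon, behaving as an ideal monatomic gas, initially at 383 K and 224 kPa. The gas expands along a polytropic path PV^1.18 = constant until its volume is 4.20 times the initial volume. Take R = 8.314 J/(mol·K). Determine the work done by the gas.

V₁ = nRT₁/P₁ = 5.53×8.314×383/224 = 78.6 L.
Polytropic n=1.18: T₂ = T₁(V₁/V₂)^(n−1) = 383×(0.238)^0.18 = 296 K; P₂ = P₁(V₁/V₂)^n = 41.2 kPa.
W = (P₁V₁−P₂V₂)/(n−1) = (224×78.6−41.2×330)/0.18 = 22300 J.

22300 J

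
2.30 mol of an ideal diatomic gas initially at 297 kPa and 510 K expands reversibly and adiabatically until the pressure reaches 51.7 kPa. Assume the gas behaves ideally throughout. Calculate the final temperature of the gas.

V₁ = nRT₁/P₁ = 2.30×8.314×510/297 = 32.8 L.
Adiabatic: T₂/T₁ = (P₂/P₁)^((γ−1)/γ) ⇒ T₂ = 510×(0.174)^0.286 = 309 K; V₂ = 114 L.

309 K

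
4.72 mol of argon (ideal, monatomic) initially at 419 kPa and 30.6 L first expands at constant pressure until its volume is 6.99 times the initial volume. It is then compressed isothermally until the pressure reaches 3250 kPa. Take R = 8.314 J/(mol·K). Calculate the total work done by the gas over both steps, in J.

-107000 J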